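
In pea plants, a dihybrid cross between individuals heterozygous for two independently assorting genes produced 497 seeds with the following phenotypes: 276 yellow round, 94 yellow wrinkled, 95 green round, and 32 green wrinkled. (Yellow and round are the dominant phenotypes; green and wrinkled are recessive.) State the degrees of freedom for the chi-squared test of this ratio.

3

A dihybrid F₂ with independent assortment and complete dominance at both loci gives a 9:3:3:1 phenotypic ratio.
A goodness-of-fit test with 4 phenotype classes has df = 4 − 1 = 3.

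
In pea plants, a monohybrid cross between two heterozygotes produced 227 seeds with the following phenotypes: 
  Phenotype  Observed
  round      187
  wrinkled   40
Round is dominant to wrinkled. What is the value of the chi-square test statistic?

For a monohybrid cross between heterozygotes with complete dominance, the expected phenotypic ratio is 3:1.
Under the 3:1 hypothesis (Σ ratio = 4, N = 227):
  round: 227 × 3/4 = 170.25
  wrinkled: 227 × 1/4 = 56.75
χ² = Σ (O − E)² / E
  round: (187 − 170.25)² / 170.25 = 1.6479
  wrinkled: (40 − 56.75)² / 56.75 = 4.9438
χ² = 1.6479 + 4.9438 = 6.5917 ≈ 6.592

6.592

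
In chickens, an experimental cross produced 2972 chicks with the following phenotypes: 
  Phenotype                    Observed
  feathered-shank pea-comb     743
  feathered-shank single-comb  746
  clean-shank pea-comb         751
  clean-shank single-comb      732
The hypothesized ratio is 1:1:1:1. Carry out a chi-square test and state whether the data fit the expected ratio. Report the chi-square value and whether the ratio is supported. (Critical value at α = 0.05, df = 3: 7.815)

0.261; consistent

Total ratio parts = 4. Expected numbers out of 2972:
  feathered-shank pea-comb: 2972 × 1/4 = 743
  feathered-shank single-comb: 2972 × 1/4 = 743
  clean-shank pea-comb: 2972 × 1/4 = 743
  clean-shank single-comb: 2972 × 1/4 = 743
χ² = Σ (O − E)² / E
  feathered-shank pea-comb: (743 − 743)² / 743 = 0.0000
  feathered-shank single-comb: (746 − 743)² / 743 = 0.0121
  clean-shank pea-comb: (751 − 743)² / 743 = 0.0861
  clean-shank single-comb: (732 − 743)² / 743 = 0.1629
χ² = 0.0000 + 0.0121 + 0.0861 + 0.1629 = 0.2611 ≈ 0.261
Degrees of freedom = 4 − 1 = 3; critical value at α = 0.05 is 7.815.
Since 0.261 < 7.815, we fail to reject the null hypothesis — the data are consistent with the 1:1:1:1 ratio.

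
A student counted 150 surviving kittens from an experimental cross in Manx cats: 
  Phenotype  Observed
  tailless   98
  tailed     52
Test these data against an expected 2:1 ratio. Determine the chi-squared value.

0.120

Under the 2:1 hypothesis (Σ ratio = 3, N = 150):
  tailless: 150 × 2/3 = 100
  tailed: 150 × 1/3 = 50
χ² = Σ (O − E)² / E
  tailless: (98 − 100)² / 100 = 0.0400
  tailed: (52 − 50)² / 50 = 0.0800
χ² = 0.0400 + 0.0800 = 0.120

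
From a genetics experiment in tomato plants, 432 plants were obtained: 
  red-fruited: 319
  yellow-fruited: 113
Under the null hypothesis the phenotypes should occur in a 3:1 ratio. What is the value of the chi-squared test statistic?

Total ratio parts = 4. Expected numbers out of 432:
  red-fruited: 432 × 3/4 = 324
  yellow-fruited: 432 × 1/4 = 108
χ² = Σ (O − E)² / E
  red-fruited: (319 − 324)² / 324 = 0.0772
  yellow-fruited: (113 − 108)² / 108 = 0.2315
χ² = 0.0772 + 0.2315 = 0.3087 ≈ 0.309

0.309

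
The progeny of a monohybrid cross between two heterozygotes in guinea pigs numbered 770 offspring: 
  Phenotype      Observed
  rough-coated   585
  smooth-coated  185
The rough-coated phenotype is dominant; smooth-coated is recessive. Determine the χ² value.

0.390

For a monohybrid cross between heterozygotes with complete dominance, the expected phenotypic ratio is 3:1.
Total ratio parts = 4. Expected numbers out of 770:
  rough-coated: 770 × 3/4 = 577.5
  smooth-coated: 770 × 1/4 = 192.5
χ² = Σ (O − E)² / E
  rough-coated: (585 − 577.5)² / 577.5 = 0.0974
  smooth-coated: (185 − 192.5)² / 192.5 = 0.2922
χ² = 0.0974 + 0.2922 = 0.3896 ≈ 0.390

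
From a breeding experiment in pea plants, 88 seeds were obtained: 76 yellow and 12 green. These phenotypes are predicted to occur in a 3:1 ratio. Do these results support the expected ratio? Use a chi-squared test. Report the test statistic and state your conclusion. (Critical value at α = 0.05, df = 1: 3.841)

Expected counts for N = 88 under a 3:1 ratio (total parts = 4):
  yellow: 88 × 3/4 = 66
  green: 88 × 1/4 = 22
χ² = Σ (O − E)² / E
  yellow: (76 − 66)² / 66 = 1.5152
  green: (12 − 22)² / 22 = 4.5455
χ² = 1.5152 + 4.5455 = 6.0607 ≈ 6.061
Degrees of freedom = 2 − 1 = 1; critical value at α = 0.05 is 3.841.
Since 6.061 > 3.841, we reject the null hypothesis — the data do not fit the 3:1 ratio.

6.061; not consistent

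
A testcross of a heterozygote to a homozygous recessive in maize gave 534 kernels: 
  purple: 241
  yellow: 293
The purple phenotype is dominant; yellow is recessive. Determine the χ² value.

5.064

A testcross of a heterozygote (Aa × aa) gives a 1:1 phenotypic ratio.
The 1:1 ratio has 2 parts, so with N = 534 the expected counts are:
  purple: 534 × 1/2 = 267
  yellow: 534 × 1/2 = 267
χ² = Σ (O − E)² / E
  purple: (241 − 267)² / 267 = 2.5318
  yellow: (293 − 267)² / 267 = 2.5318
χ² = 2.5318 + 2.5318 = 5.0636 ≈ 5.064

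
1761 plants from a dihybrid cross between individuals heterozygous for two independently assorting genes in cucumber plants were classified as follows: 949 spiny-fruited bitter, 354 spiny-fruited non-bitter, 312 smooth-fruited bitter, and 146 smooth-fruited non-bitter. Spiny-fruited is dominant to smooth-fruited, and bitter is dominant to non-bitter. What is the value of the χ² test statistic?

A dihybrid F₂ with independent assortment and complete dominance at both loci gives a 9:3:3:1 phenotypic ratio.
Under the 9:3:3:1 hypothesis (Σ ratio = 16, N = 1761):
  spiny-fruited bitter: 1761 × 9/16 = 990.5625
  spiny-fruited non-bitter: 1761 × 3/16 = 330.1875
  smooth-fruited bitter: 1761 × 3/16 = 330.1875
  smooth-fruited non-bitter: 1761 × 1/16 = 110.0625
χ² = Σ (O − E)² / E
  spiny-fruited bitter: (949 − 990.5625)² / 990.5625 = 1.7439
  spiny-fruited non-bitter: (354 − 330.1875)² / 330.1875 = 1.7173
  smooth-fruited bitter: (312 − 330.1875)² / 330.1875 = 1.0018
  smooth-fruited non-bitter: (146 − 110.0625)² / 110.0625 = 11.7343
χ² = 1.7439 + 1.7173 + 1.0018 + 11.7343 = 16.1973 ≈ 16.197

16.197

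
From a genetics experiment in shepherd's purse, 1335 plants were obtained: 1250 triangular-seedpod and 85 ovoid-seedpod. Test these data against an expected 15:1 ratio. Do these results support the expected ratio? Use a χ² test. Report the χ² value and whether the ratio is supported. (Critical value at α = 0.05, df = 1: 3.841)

0.031; consistent

Total ratio parts = 16. Expected numbers out of 1335:
  triangular-seedpod: 1335 × 15/16 = 1251.5625
  ovoid-seedpod: 1335 × 1/16 = 83.4375
χ² = Σ (O − E)² / E
  triangular-seedpod: (1250 − 1251.5625)² / 1251.5625 = 0.0020
  ovoid-seedpod: (85 − 83.4375)² / 83.4375 = 0.0293
χ² = 0.0020 + 0.0293 = 0.0313 ≈ 0.031
Degrees of freedom = 2 − 1 = 1; critical value at α = 0.05 is 3.841.
Since 0.031 < 3.841, we fail to reject the null hypothesis — the data are consistent with the 15:1 ratio.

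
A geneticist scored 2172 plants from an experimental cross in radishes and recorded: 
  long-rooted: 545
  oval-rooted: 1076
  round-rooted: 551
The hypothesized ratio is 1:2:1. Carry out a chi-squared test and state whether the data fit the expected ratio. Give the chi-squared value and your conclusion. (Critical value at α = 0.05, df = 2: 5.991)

0.217; consistent

Expected counts for N = 2172 under a 1:2:1 ratio (total parts = 4):
  long-rooted: 2172 × 1/4 = 543
  oval-rooted: 2172 × 2/4 = 1086
  round-rooted: 2172 × 1/4 = 543
χ² = Σ (O − E)² / E
  long-rooted: (545 − 543)² / 543 = 0.0074
  oval-rooted: (1076 − 1086)² / 1086 = 0.0921
  round-rooted: (551 − 543)² / 543 = 0.1179
χ² = 0.0074 + 0.0921 + 0.1179 = 0.2174 ≈ 0.217
Degrees of freedom = 3 − 1 = 2; critical value at α = 0.05 is 5.991.
Since 0.217 < 5.991, we fail to reject the null hypothesis — the data are consistent with the 1:2:1 ratio.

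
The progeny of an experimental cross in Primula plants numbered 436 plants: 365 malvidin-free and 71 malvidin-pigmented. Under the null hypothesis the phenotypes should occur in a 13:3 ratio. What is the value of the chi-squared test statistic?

1.740

Under the 13:3 hypothesis (Σ ratio = 16, N = 436):
  malvidin-free: 436 × 13/16 = 354.25
  malvidin-pigmented: 436 × 3/16 = 81.75
χ² = Σ (O − E)² / E
  malvidin-free: (365 − 354.25)² / 354.25 = 0.3262
  malvidin-pigmented: (71 − 81.75)² / 81.75 = 1.4136
χ² = 0.3262 + 1.4136 = 1.7398 ≈ 1.740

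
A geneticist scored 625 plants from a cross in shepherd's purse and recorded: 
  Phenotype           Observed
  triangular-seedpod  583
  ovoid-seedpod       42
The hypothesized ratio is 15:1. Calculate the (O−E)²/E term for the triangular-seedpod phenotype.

Total ratio parts = 16. Expected numbers out of 625:
  triangular-seedpod: 625 × 15/16 = 585.9375
  ovoid-seedpod: 625 × 1/16 = 39.0625
Contribution of triangular-seedpod: (583 − 585.9375)² / 585.9375 = 0.0147

0.015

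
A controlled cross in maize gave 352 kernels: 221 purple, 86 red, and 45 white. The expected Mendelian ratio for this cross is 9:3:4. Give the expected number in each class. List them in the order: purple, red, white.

198, 66, 88

Total ratio parts = 16. Expected numbers out of 352:
  purple: 352 × 9/16 = 198
  red: 352 × 3/16 = 66
  white: 352 × 4/16 = 88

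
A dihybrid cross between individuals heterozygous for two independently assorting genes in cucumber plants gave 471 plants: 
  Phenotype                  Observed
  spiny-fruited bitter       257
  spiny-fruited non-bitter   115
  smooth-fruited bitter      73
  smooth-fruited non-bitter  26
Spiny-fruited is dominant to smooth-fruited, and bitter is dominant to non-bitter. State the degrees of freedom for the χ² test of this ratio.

A dihybrid F₂ with independent assortment and complete dominance at both loci gives a 9:3:3:1 phenotypic ratio.
A goodness-of-fit test with 4 phenotype classes has df = 4 − 1 = 3.

3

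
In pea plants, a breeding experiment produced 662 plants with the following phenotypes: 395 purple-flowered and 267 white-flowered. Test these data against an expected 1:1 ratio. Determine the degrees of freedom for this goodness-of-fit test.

A goodness-of-fit test with 2 phenotype classes has df = 2 − 1 = 1.

1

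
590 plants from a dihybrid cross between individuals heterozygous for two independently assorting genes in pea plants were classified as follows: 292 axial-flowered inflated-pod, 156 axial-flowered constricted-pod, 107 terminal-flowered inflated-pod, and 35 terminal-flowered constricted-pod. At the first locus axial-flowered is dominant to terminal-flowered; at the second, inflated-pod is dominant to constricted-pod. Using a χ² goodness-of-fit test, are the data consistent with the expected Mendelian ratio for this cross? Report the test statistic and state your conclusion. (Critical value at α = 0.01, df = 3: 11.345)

23.617; not consistent

A dihybrid F₂ with independent assortment and complete dominance at both loci gives a 9:3:3:1 phenotypic ratio.
Under the 9:3:3:1 hypothesis (Σ ratio = 16, N = 590):
  axial-flowered inflated-pod: 590 × 9/16 = 331.875
  axial-flowered constricted-pod: 590 × 3/16 = 110.625
  terminal-flowered inflated-pod: 590 × 3/16 = 110.625
  terminal-flowered constricted-pod: 590 × 1/16 = 36.875
χ² = Σ (O − E)² / E
  axial-flowered inflated-pod: (292 − 331.875)² / 331.875 = 4.7910
  axial-flowered constricted-pod: (156 − 110.625)² / 110.625 = 18.6114
  terminal-flowered inflated-pod: (107 − 110.625)² / 110.625 = 0.1188
  terminal-flowered constricted-pod: (35 − 36.875)² / 36.875 = 0.0953
χ² = 4.7910 + 18.6114 + 0.1188 + 0.0953 = 23.6165 ≈ 23.617
Degrees of freedom = 4 − 1 = 3; critical value at α = 0.01 is 11.345.
Since 23.617 > 11.345, we reject the null hypothesis — the data do not fit the 9:3:3:1 ratio.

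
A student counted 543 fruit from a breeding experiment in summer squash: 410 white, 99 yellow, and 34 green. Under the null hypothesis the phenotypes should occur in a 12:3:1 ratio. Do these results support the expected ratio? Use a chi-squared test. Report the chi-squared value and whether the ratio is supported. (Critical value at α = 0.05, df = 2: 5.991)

Under the 12:3:1 hypothesis (Σ ratio = 16, N = 543):
  white: 543 × 12/16 = 407.25
  yellow: 543 × 3/16 = 101.8125
  green: 543 × 1/16 = 33.9375
χ² = Σ (O − E)² / E
  white: (410 − 407.25)² / 407.25 = 0.0186
  yellow: (99 − 101.8125)² / 101.8125 = 0.0777
  green: (34 − 33.9375)² / 33.9375 = 0.0001
χ² = 0.0186 + 0.0777 + 0.0001 = 0.0964 ≈ 0.096
Degrees of freedom = 3 − 1 = 2; critical value at α = 0.05 is 5.991.
Since 0.096 < 5.991, we fail to reject the null hypothesis — the data are consistent with the 12:3:1 ratio.

0.096; consistent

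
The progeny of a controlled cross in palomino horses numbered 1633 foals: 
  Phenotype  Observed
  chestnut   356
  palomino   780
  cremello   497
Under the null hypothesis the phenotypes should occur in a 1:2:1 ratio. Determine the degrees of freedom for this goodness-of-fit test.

2

A goodness-of-fit test with 3 phenotype classes has df = 3 − 1 = 2.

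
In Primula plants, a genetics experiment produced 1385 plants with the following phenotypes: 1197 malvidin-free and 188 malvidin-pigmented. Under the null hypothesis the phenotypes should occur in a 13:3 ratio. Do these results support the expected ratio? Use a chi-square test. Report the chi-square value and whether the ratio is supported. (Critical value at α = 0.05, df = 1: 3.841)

Total ratio parts = 16. Expected numbers out of 1385:
  malvidin-free: 1385 × 13/16 = 1125.3125
  malvidin-pigmented: 1385 × 3/16 = 259.6875
χ² = Σ (O − E)² / E
  malvidin-free: (1197 − 1125.3125)² / 1125.3125 = 4.5668
  malvidin-pigmented: (188 − 259.6875)² / 259.6875 = 19.7895
χ² = 4.5668 + 19.7895 = 24.3563 ≈ 24.356
Degrees of freedom = 2 − 1 = 1; critical value at α = 0.05 is 3.841.
Since 24.356 > 3.841, we reject the null hypothesis — the data do not fit the 13:3 ratio.

24.356; not consistent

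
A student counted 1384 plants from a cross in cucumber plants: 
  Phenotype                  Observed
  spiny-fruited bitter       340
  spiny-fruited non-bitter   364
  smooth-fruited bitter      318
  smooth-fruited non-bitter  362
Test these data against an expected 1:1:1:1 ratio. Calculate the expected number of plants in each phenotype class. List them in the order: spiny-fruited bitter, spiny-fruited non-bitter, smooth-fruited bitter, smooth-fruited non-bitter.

346, 346, 346, 346

The 1:1:1:1 ratio has 4 parts, so with N = 1384 the expected counts are:
  spiny-fruited bitter: 1384 × 1/4 = 346
  spiny-fruited non-bitter: 1384 × 1/4 = 346
  smooth-fruited bitter: 1384 × 1/4 = 346
  smooth-fruited non-bitter: 1384 × 1/4 = 346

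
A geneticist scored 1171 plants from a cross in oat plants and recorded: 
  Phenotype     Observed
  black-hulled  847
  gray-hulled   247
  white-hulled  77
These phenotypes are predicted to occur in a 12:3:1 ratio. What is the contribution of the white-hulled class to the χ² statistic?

Under the 12:3:1 hypothesis (Σ ratio = 16, N = 1171):
  black-hulled: 1171 × 12/16 = 878.25
  gray-hulled: 1171 × 3/16 = 219.5625
  white-hulled: 1171 × 1/16 = 73.1875
Contribution of white-hulled: (77 − 73.1875)² / 73.1875 = 0.1986

0.199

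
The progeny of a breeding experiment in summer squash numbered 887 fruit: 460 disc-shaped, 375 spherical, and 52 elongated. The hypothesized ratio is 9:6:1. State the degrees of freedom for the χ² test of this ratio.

A goodness-of-fit test with 3 phenotype classes has df = 3 − 1 = 2.

2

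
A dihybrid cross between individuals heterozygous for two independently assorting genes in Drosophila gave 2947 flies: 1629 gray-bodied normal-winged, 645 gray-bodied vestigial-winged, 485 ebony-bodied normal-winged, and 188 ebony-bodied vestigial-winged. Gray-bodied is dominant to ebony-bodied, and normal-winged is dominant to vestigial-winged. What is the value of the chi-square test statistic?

24.300

A dihybrid F₂ with independent assortment and complete dominance at both loci gives a 9:3:3:1 phenotypic ratio.
Expected counts for N = 2947 under a 9:3:3:1 ratio (total parts = 16):
  gray-bodied normal-winged: 2947 × 9/16 = 1657.6875
  gray-bodied vestigial-winged: 2947 × 3/16 = 552.5625
  ebony-bodied normal-winged: 2947 × 3/16 = 552.5625
  ebony-bodied vestigial-winged: 2947 × 1/16 = 184.1875
χ² = Σ (O − E)² / E
  gray-bodied normal-winged: (1629 − 1657.6875)² / 1657.6875 = 0.4965
  gray-bodied vestigial-winged: (645 − 552.5625)² / 552.5625 = 15.4638
  ebony-bodied normal-winged: (485 − 552.5625)² / 552.5625 = 8.2610
  ebony-bodied vestigial-winged: (188 − 184.1875)² / 184.1875 = 0.0789
χ² = 0.4965 + 15.4638 + 8.2610 + 0.0789 = 24.3002 ≈ 24.300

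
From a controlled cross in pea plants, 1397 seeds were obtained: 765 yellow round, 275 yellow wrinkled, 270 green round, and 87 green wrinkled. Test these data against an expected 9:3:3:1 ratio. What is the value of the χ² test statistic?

1.452

Expected counts for N = 1397 under a 9:3:3:1 ratio (total parts = 16):
  yellow round: 1397 × 9/16 = 785.8125
  yellow wrinkled: 1397 × 3/16 = 261.9375
  green round: 1397 × 3/16 = 261.9375
  green wrinkled: 1397 × 1/16 = 87.3125
χ² = Σ (O − E)² / E
  yellow round: (765 − 785.8125)² / 785.8125 = 0.5512
  yellow wrinkled: (275 − 261.9375)² / 261.9375 = 0.6514
  green round: (270 − 261.9375)² / 261.9375 = 0.2482
  green wrinkled: (87 − 87.3125)² / 87.3125 = 0.0011
χ² = 0.5512 + 0.6514 + 0.2482 + 0.0011 = 1.4519 ≈ 1.452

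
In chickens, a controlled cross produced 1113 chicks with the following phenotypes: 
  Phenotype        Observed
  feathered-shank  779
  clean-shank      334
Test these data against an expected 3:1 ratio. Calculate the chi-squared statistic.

14.893

The 3:1 ratio has 4 parts, so with N = 1113 the expected counts are:
  feathered-shank: 1113 × 3/4 = 834.75
  clean-shank: 1113 × 1/4 = 278.25
χ² = Σ (O − E)² / E
  feathered-shank: (779 − 834.75)² / 834.75 = 3.7233
  clean-shank: (334 − 278.25)² / 278.25 = 11.1700
χ² = 3.7233 + 11.1700 = 14.8933 ≈ 14.893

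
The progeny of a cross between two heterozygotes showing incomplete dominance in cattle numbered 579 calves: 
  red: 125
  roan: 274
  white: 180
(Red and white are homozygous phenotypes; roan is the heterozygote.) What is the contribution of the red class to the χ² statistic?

2.695

With incomplete dominance, a heterozygote × heterozygote cross gives a 1:2:1 phenotypic ratio.
Total ratio parts = 4. Expected numbers out of 579:
  red: 579 × 1/4 = 144.75
  roan: 579 × 2/4 = 289.5
  white: 579 × 1/4 = 144.75
Contribution of red: (125 − 144.75)² / 144.75 = 2.6947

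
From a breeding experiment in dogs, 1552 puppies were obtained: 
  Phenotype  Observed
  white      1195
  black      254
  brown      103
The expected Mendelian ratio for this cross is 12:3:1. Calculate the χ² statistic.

5.901

The 12:3:1 ratio has 16 parts, so with N = 1552 the expected counts are:
  white: 1552 × 12/16 = 1164
  black: 1552 × 3/16 = 291
  brown: 1552 × 1/16 = 97
χ² = Σ (O − E)² / E
  white: (1195 − 1164)² / 1164 = 0.8256
  black: (254 − 291)² / 291 = 4.7045
  brown: (103 − 97)² / 97 = 0.3711
χ² = 0.8256 + 4.7045 + 0.3711 = 5.9012 ≈ 5.901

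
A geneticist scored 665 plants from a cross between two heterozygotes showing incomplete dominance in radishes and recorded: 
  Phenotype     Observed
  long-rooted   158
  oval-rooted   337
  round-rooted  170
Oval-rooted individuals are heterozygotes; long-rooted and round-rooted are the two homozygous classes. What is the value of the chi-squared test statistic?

0.555

With incomplete dominance, a heterozygote × heterozygote cross gives a 1:2:1 phenotypic ratio.
The 1:2:1 ratio has 4 parts, so with N = 665 the expected counts are:
  long-rooted: 665 × 1/4 = 166.25
  oval-rooted: 665 × 2/4 = 332.5
  round-rooted: 665 × 1/4 = 166.25
χ² = Σ (O − E)² / E
  long-rooted: (158 − 166.25)² / 166.25 = 0.4094
  oval-rooted: (337 − 332.5)² / 332.5 = 0.0609
  round-rooted: (170 − 166.25)² / 166.25 = 0.0846
χ² = 0.4094 + 0.0609 + 0.0846 = 0.5549 ≈ 0.555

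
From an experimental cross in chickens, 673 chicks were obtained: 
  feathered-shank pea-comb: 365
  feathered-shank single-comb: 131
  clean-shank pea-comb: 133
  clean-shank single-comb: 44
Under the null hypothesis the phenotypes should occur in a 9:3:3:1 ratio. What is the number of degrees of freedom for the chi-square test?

A goodness-of-fit test with 4 phenotype classes has df = 4 − 1 = 3.

3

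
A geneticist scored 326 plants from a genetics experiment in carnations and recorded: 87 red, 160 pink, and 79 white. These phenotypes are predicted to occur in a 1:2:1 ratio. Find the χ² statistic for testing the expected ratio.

0.503

Under the 1:2:1 hypothesis (Σ ratio = 4, N = 326):
  red: 326 × 1/4 = 81.5
  pink: 326 × 2/4 = 163
  white: 326 × 1/4 = 81.5
χ² = Σ (O − E)² / E
  red: (87 − 81.5)² / 81.5 = 0.3712
  pink: (160 − 163)² / 163 = 0.0552
  white: (79 − 81.5)² / 81.5 = 0.0767
χ² = 0.3712 + 0.0552 + 0.0767 = 0.5031 ≈ 0.503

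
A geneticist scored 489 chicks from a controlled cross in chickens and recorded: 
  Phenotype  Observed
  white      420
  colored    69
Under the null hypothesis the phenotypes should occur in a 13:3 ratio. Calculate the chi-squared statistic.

Expected counts for N = 489 under a 13:3 ratio (total parts = 16):
  white: 489 × 13/16 = 397.3125
  colored: 489 × 3/16 = 91.6875
χ² = Σ (O − E)² / E
  white: (420 − 397.3125)² / 397.3125 = 1.2955
  colored: (69 − 91.6875)² / 91.6875 = 5.6139
χ² = 1.2955 + 5.6139 = 6.9094 ≈ 6.909

6.909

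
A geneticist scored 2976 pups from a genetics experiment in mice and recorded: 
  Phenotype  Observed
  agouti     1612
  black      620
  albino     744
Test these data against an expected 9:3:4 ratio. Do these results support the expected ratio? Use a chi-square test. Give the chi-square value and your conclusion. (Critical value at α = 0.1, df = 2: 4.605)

9.185; not consistent

The 9:3:4 ratio has 16 parts, so with N = 2976 the expected counts are:
  agouti: 2976 × 9/16 = 1674
  black: 2976 × 3/16 = 558
  albino: 2976 × 4/16 = 744
χ² = Σ (O − E)² / E
  agouti: (1612 − 1674)² / 1674 = 2.2963
  black: (620 − 558)² / 558 = 6.8889
  albino: (744 − 744)² / 744 = 0.0000
χ² = 2.2963 + 6.8889 + 0.0000 = 9.1852 ≈ 9.185
Degrees of freedom = 3 − 1 = 2; critical value at α = 0.1 is 4.605.
Since 9.185 > 4.605, we reject the null hypothesis — the data do not fit the 9:3:4 ratio.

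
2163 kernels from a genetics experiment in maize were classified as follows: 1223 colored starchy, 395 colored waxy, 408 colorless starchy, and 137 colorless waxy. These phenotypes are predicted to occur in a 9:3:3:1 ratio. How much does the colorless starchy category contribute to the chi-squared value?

Total ratio parts = 16. Expected numbers out of 2163:
  colored starchy: 2163 × 9/16 = 1216.6875
  colored waxy: 2163 × 3/16 = 405.5625
  colorless starchy: 2163 × 3/16 = 405.5625
  colorless waxy: 2163 × 1/16 = 135.1875
Contribution of colorless starchy: (408 − 405.5625)² / 405.5625 = 0.0146

0.015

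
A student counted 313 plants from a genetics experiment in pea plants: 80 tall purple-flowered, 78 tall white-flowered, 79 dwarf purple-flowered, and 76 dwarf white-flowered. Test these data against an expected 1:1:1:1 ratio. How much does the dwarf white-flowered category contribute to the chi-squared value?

Expected counts for N = 313 under a 1:1:1:1 ratio (total parts = 4):
  tall purple-flowered: 313 × 1/4 = 78.25
  tall white-flowered: 313 × 1/4 = 78.25
  dwarf purple-flowered: 313 × 1/4 = 78.25
  dwarf white-flowered: 313 × 1/4 = 78.25
Contribution of dwarf white-flowered: (76 − 78.25)² / 78.25 = 0.0647

0.065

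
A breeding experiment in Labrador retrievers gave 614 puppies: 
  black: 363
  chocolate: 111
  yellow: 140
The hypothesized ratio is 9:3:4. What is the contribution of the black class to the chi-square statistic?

The 9:3:4 ratio has 16 parts, so with N = 614 the expected counts are:
  black: 614 × 9/16 = 345.375
  chocolate: 614 × 3/16 = 115.125
  yellow: 614 × 4/16 = 153.5
Contribution of black: (363 − 345.375)² / 345.375 = 0.8994

0.899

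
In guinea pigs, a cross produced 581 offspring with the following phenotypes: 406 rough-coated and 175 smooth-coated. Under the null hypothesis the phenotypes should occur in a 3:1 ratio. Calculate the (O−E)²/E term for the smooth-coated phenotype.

6.093

Total ratio parts = 4. Expected numbers out of 581:
  rough-coated: 581 × 3/4 = 435.75
  smooth-coated: 581 × 1/4 = 145.25
Contribution of smooth-coated: (175 − 145.25)² / 145.25 = 6.0934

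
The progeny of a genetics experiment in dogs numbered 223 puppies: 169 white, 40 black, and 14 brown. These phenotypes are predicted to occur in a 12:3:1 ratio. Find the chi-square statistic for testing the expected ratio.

Expected counts for N = 223 under a 12:3:1 ratio (total parts = 16):
  white: 223 × 12/16 = 167.25
  black: 223 × 3/16 = 41.8125
  brown: 223 × 1/16 = 13.9375
χ² = Σ (O − E)² / E
  white: (169 − 167.25)² / 167.25 = 0.0183
  black: (40 − 41.8125)² / 41.8125 = 0.0786
  brown: (14 − 13.9375)² / 13.9375 = 0.0003
χ² = 0.0183 + 0.0786 + 0.0003 = 0.0972 ≈ 0.097

0.097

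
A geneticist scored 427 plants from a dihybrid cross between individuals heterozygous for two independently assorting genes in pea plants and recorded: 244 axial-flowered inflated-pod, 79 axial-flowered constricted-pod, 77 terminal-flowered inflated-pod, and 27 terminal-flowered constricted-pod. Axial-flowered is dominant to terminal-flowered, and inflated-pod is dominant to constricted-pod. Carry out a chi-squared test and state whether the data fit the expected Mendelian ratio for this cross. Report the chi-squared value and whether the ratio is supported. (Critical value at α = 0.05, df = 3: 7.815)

0.195; consistent

A dihybrid F₂ with independent assortment and complete dominance at both loci gives a 9:3:3:1 phenotypic ratio.
Under the 9:3:3:1 hypothesis (Σ ratio = 16, N = 427):
  axial-flowered inflated-pod: 427 × 9/16 = 240.1875
  axial-flowered constricted-pod: 427 × 3/16 = 80.0625
  terminal-flowered inflated-pod: 427 × 3/16 = 80.0625
  terminal-flowered constricted-pod: 427 × 1/16 = 26.6875
χ² = Σ (O − E)² / E
  axial-flowered inflated-pod: (244 − 240.1875)² / 240.1875 = 0.0605
  axial-flowered constricted-pod: (79 − 80.0625)² / 80.0625 = 0.0141
  terminal-flowered inflated-pod: (77 − 80.0625)² / 80.0625 = 0.1171
  terminal-flowered constricted-pod: (27 − 26.6875)² / 26.6875 = 0.0037
χ² = 0.0605 + 0.0141 + 0.1171 + 0.0037 = 0.1954 ≈ 0.195
Degrees of freedom = 4 − 1 = 3; critical value at α = 0.05 is 7.815.
Since 0.195 < 7.815, we fail to reject the null hypothesis — the data are consistent with the 9:3:3:1 ratio.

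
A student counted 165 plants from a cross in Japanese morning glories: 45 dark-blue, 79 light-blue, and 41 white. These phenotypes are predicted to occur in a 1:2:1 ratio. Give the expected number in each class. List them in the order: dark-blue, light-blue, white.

41.25, 82.5, 41.25

Expected counts for N = 165 under a 1:2:1 ratio (total parts = 4):
  dark-blue: 165 × 1/4 = 41.25
  light-blue: 165 × 2/4 = 82.5
  white: 165 × 1/4 = 41.25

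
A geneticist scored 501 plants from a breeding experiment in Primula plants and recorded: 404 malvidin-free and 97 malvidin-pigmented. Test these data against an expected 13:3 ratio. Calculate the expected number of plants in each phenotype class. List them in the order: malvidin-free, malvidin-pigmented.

407.0625, 93.9375

Under the 13:3 hypothesis (Σ ratio = 16, N = 501):
  malvidin-free: 501 × 13/16 = 407.0625
  malvidin-pigmented: 501 × 3/16 = 93.9375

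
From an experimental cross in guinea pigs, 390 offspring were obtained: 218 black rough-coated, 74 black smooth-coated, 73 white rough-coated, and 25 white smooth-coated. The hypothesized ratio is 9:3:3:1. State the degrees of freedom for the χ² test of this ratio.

3

A goodness-of-fit test with 4 phenotype classes has df = 4 − 1 = 3.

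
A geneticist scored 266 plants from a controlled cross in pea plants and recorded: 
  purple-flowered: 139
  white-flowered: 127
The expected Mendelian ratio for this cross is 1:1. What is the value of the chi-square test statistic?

0.541

Under the 1:1 hypothesis (Σ ratio = 2, N = 266):
  purple-flowered: 266 × 1/2 = 133
  white-flowered: 266 × 1/2 = 133
χ² = Σ (O − E)² / E
  purple-flowered: (139 − 133)² / 133 = 0.2707
  white-flowered: (127 − 133)² / 133 = 0.2707
χ² = 0.2707 + 0.2707 = 0.5414 ≈ 0.541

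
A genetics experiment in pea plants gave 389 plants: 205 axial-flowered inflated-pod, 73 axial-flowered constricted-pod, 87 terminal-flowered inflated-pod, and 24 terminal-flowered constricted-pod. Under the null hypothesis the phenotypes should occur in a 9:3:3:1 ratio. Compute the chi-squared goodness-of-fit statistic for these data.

3.587

Total ratio parts = 16. Expected numbers out of 389:
  axial-flowered inflated-pod: 389 × 9/16 = 218.8125
  axial-flowered constricted-pod: 389 × 3/16 = 72.9375
  terminal-flowered inflated-pod: 389 × 3/16 = 72.9375
  terminal-flowered constricted-pod: 389 × 1/16 = 24.3125
χ² = Σ (O − E)² / E
  axial-flowered inflated-pod: (205 − 218.8125)² / 218.8125 = 0.8719
  axial-flowered constricted-pod: (73 − 72.9375)² / 72.9375 = 0.0001
  terminal-flowered inflated-pod: (87 − 72.9375)² / 72.9375 = 2.7113
  terminal-flowered constricted-pod: (24 − 24.3125)² / 24.3125 = 0.0040
χ² = 0.8719 + 0.0001 + 2.7113 + 0.0040 = 3.5873 ≈ 3.587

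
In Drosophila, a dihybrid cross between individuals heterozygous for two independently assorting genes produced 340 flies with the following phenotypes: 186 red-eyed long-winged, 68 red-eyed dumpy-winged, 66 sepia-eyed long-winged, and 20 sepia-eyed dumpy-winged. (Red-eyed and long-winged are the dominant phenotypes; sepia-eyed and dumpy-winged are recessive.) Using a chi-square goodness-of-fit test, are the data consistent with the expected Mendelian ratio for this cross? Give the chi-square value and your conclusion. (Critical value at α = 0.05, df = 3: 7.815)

A dihybrid F₂ with independent assortment and complete dominance at both loci gives a 9:3:3:1 phenotypic ratio.
Under the 9:3:3:1 hypothesis (Σ ratio = 16, N = 340):
  red-eyed long-winged: 340 × 9/16 = 191.25
  red-eyed dumpy-winged: 340 × 3/16 = 63.75
  sepia-eyed long-winged: 340 × 3/16 = 63.75
  sepia-eyed dumpy-winged: 340 × 1/16 = 21.25
χ² = Σ (O − E)² / E
  red-eyed long-winged: (186 − 191.25)² / 191.25 = 0.1441
  red-eyed dumpy-winged: (68 − 63.75)² / 63.75 = 0.2833
  sepia-eyed long-winged: (66 − 63.75)² / 63.75 = 0.0794
  sepia-eyed dumpy-winged: (20 − 21.25)² / 21.25 = 0.0735
χ² = 0.1441 + 0.2833 + 0.0794 + 0.0735 = 0.5803 ≈ 0.580
Degrees of freedom = 4 − 1 = 3; critical value at α = 0.05 is 7.815.
Since 0.580 < 7.815, we fail to reject the null hypothesis — the data are consistent with the 9:3:3:1 ratio.

0.580; consistent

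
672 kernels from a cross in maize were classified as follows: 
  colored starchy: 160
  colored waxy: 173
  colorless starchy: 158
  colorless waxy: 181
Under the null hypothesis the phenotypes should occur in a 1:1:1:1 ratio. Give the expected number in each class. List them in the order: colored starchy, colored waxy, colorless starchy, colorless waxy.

168, 168, 168, 168

The 1:1:1:1 ratio has 4 parts, so with N = 672 the expected counts are:
  colored starchy: 672 × 1/4 = 168
  colored waxy: 672 × 1/4 = 168
  colorless starchy: 672 × 1/4 = 168
  colorless waxy: 672 × 1/4 = 168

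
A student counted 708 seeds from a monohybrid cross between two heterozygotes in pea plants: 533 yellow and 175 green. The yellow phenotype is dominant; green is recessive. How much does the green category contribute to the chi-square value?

0.023

For a monohybrid cross between heterozygotes with complete dominance, the expected phenotypic ratio is 3:1.
Expected counts for N = 708 under a 3:1 ratio (total parts = 4):
  yellow: 708 × 3/4 = 531
  green: 708 × 1/4 = 177
Contribution of green: (175 − 177)² / 177 = 0.0226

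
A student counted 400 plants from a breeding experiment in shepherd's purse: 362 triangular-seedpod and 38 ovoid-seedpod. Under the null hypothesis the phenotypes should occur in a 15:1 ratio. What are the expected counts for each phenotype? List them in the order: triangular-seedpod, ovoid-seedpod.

Expected counts for N = 400 under a 15:1 ratio (total parts = 16):
  triangular-seedpod: 400 × 15/16 = 375
  ovoid-seedpod: 400 × 1/16 = 25

375, 25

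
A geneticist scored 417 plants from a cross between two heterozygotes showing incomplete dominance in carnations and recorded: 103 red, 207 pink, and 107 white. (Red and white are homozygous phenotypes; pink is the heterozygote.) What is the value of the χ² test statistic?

0.098

With incomplete dominance, a heterozygote × heterozygote cross gives a 1:2:1 phenotypic ratio.
Expected counts for N = 417 under a 1:2:1 ratio (total parts = 4):
  red: 417 × 1/4 = 104.25
  pink: 417 × 2/4 = 208.5
  white: 417 × 1/4 = 104.25
χ² = Σ (O − E)² / E
  red: (103 − 104.25)² / 104.25 = 0.0150
  pink: (207 − 208.5)² / 208.5 = 0.0108
  white: (107 − 104.25)² / 104.25 = 0.0725
χ² = 0.0150 + 0.0108 + 0.0725 = 0.0983 ≈ 0.098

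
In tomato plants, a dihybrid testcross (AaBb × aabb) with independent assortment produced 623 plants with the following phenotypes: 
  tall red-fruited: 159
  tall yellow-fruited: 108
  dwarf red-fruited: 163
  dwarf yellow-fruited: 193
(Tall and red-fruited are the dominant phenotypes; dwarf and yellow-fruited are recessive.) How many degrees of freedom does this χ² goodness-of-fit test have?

A dihybrid testcross with independent assortment gives a 1:1:1:1 ratio.
A goodness-of-fit test with 4 phenotype classes has df = 4 − 1 = 3.

3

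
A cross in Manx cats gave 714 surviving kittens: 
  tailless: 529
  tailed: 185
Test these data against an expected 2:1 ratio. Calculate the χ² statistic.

Under the 2:1 hypothesis (Σ ratio = 3, N = 714):
  tailless: 714 × 2/3 = 476
  tailed: 714 × 1/3 = 238
χ² = Σ (O − E)² / E
  tailless: (529 − 476)² / 476 = 5.9013
  tailed: (185 − 238)² / 238 = 11.8025
χ² = 5.9013 + 11.8025 = 17.7038 ≈ 17.704

17.704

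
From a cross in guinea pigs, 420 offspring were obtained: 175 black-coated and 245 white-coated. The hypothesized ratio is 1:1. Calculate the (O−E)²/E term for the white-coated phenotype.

Total ratio parts = 2. Expected numbers out of 420:
  black-coated: 420 × 1/2 = 210
  white-coated: 420 × 1/2 = 210
Contribution of white-coated: (245 − 210)² / 210 = 5.8333

5.833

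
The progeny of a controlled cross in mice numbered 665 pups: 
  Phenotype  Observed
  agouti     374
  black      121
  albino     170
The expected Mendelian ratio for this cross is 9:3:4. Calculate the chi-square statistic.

Under the 9:3:4 hypothesis (Σ ratio = 16, N = 665):
  agouti: 665 × 9/16 = 374.0625
  black: 665 × 3/16 = 124.6875
  albino: 665 × 4/16 = 166.25
χ² = Σ (O − E)² / E
  agouti: (374 − 374.0625)² / 374.0625 = 0.0000
  black: (121 − 124.6875)² / 124.6875 = 0.1091
  albino: (170 − 166.25)² / 166.25 = 0.0846
χ² = 0.0000 + 0.1091 + 0.0846 = 0.1937 ≈ 0.194

0.194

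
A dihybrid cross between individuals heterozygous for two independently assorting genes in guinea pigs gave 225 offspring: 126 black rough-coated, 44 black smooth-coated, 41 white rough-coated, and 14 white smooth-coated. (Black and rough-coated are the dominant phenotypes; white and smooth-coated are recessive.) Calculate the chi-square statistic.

0.114

A dihybrid F₂ with independent assortment and complete dominance at both loci gives a 9:3:3:1 phenotypic ratio.
The 9:3:3:1 ratio has 16 parts, so with N = 225 the expected counts are:
  black rough-coated: 225 × 9/16 = 126.5625
  black smooth-coated: 225 × 3/16 = 42.1875
  white rough-coated: 225 × 3/16 = 42.1875
  white smooth-coated: 225 × 1/16 = 14.0625
χ² = Σ (O − E)² / E
  black rough-coated: (126 − 126.5625)² / 126.5625 = 0.0025
  black smooth-coated: (44 − 42.1875)² / 42.1875 = 0.0779
  white rough-coated: (41 − 42.1875)² / 42.1875 = 0.0334
  white smooth-coated: (14 − 14.0625)² / 14.0625 = 0.0003
χ² = 0.0025 + 0.0779 + 0.0334 + 0.0003 = 0.1141 ≈ 0.114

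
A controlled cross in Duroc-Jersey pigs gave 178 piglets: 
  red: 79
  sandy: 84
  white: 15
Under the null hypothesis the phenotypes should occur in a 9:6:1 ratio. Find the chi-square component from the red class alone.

Under the 9:6:1 hypothesis (Σ ratio = 16, N = 178):
  red: 178 × 9/16 = 100.125
  sandy: 178 × 6/16 = 66.75
  white: 178 × 1/16 = 11.125
Contribution of red: (79 − 100.125)² / 100.125 = 4.4571

4.457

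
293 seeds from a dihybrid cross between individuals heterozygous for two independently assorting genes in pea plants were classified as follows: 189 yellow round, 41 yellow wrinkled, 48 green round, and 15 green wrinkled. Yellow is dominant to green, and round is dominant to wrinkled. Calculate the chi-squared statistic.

A dihybrid F₂ with independent assortment and complete dominance at both loci gives a 9:3:3:1 phenotypic ratio.
Under the 9:3:3:1 hypothesis (Σ ratio = 16, N = 293):
  yellow round: 293 × 9/16 = 164.8125
  yellow wrinkled: 293 × 3/16 = 54.9375
  green round: 293 × 3/16 = 54.9375
  green wrinkled: 293 × 1/16 = 18.3125
χ² = Σ (O − E)² / E
  yellow round: (189 − 164.8125)² / 164.8125 = 3.5497
  yellow wrinkled: (41 − 54.9375)² / 54.9375 = 3.5359
  green round: (48 − 54.9375)² / 54.9375 = 0.8761
  green wrinkled: (15 − 18.3125)² / 18.3125 = 0.5992
χ² = 3.5497 + 3.5359 + 0.8761 + 0.5992 = 8.5609 ≈ 8.561

8.561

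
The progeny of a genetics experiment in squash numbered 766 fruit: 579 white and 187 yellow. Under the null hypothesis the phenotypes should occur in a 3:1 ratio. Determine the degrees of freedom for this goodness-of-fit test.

1

A goodness-of-fit test with 2 phenotype classes has df = 2 − 1 = 1.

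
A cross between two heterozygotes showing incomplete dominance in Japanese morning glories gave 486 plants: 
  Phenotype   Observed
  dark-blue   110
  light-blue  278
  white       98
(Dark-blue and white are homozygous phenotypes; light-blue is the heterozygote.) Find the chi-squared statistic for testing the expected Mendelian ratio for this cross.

10.675

With incomplete dominance, a heterozygote × heterozygote cross gives a 1:2:1 phenotypic ratio.
Under the 1:2:1 hypothesis (Σ ratio = 4, N = 486):
  dark-blue: 486 × 1/4 = 121.5
  light-blue: 486 × 2/4 = 243
  white: 486 × 1/4 = 121.5
χ² = Σ (O − E)² / E
  dark-blue: (110 − 121.5)² / 121.5 = 1.0885
  light-blue: (278 − 243)² / 243 = 5.0412
  white: (98 − 121.5)² / 121.5 = 4.5453
χ² = 1.0885 + 5.0412 + 4.5453 = 10.675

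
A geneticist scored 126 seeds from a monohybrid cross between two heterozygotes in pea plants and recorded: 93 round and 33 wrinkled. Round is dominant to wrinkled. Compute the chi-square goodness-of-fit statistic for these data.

0.095

For a monohybrid cross between heterozygotes with complete dominance, the expected phenotypic ratio is 3:1.
Under the 3:1 hypothesis (Σ ratio = 4, N = 126):
  round: 126 × 3/4 = 94.5
  wrinkled: 126 × 1/4 = 31.5
χ² = Σ (O − E)² / E
  round: (93 − 94.5)² / 94.5 = 0.0238
  wrinkled: (33 − 31.5)² / 31.5 = 0.0714
χ² = 0.0238 + 0.0714 = 0.0952 ≈ 0.095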